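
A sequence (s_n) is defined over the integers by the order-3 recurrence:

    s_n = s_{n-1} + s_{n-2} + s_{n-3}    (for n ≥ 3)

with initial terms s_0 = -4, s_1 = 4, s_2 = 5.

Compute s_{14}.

s_3 = 1·5 + 1·4 + 1·-4 = 5
s_4 = 1·5 + 1·5 + 1·4 = 14
s_5 = 1·14 + 1·5 + 1·5 = 24
s_6 = 1·24 + 1·14 + 1·5 = 43
s_7 = 1·43 + 1·24 + 1·14 = 81
s_8 = 1·81 + 1·43 + 1·24 = 148
s_9 = 1·148 + 1·81 + 1·43 = 272
s_10 = 1·272 + 1·148 + 1·81 = 501
s_11 = 1·501 + 1·272 + 1·148 = 921
s_12 = 1·921 + 1·501 + 1·272 = 1694
s_13 = 1·1694 + 1·921 + 1·501 = 3116
s_14 = 1·3116 + 1·1694 + 1·921 = 5731

5731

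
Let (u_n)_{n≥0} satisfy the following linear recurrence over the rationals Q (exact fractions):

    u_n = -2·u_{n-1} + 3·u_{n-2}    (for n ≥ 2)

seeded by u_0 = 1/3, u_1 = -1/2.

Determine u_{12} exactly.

110717

u_2 = -2·-1/2 + 3·1/3 = 2
u_3 = -2·2 + 3·-1/2 = -11/2
u_4 = -2·-11/2 + 3·2 = 17
u_5 = -2·17 + 3·-11/2 = -101/2
u_6 = -2·-101/2 + 3·17 = 152
u_7 = -2·152 + 3·-101/2 = -911/2
u_8 = -2·-911/2 + 3·152 = 1367
u_9 = -2·1367 + 3·-911/2 = -8201/2
u_10 = -2·-8201/2 + 3·1367 = 12302
u_11 = -2·12302 + 3·-8201/2 = -73811/2
u_12 = -2·-73811/2 + 3·12302 = 110717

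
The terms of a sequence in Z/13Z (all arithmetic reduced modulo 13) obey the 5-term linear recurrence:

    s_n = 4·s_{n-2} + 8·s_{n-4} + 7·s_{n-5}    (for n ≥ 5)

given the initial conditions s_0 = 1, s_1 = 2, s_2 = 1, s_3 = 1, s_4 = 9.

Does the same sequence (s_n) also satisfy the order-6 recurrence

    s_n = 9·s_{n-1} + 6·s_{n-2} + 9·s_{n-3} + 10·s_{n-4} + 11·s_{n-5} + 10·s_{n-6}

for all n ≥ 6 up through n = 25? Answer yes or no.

no

Terms s_0..s_25: 1, 2, 1, 1, 9, 1, 6, 6, 12, 4, 12, 2, 4, 7, 10, 11, 8, 11, 5, 7, 5, 3, 7, 12, 0, 3
n=6: candidate gives 10, actual s_6 = 6 ✗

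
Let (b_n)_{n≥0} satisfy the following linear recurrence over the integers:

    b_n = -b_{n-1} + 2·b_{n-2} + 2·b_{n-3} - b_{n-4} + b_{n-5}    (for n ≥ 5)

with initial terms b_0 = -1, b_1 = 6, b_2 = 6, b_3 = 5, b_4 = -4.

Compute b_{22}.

b_5 = -1·-4 + 2·5 + 2·6 + -1·6 + 1·-1 = 19
b_6 = -1·19 + 2·-4 + 2·5 + -1·6 + 1·6 = -17
b_7 = -1·-17 + 2·19 + 2·-4 + -1·5 + 1·6 = 48
b_8 = -1·48 + 2·-17 + 2·19 + -1·-4 + 1·5 = -35
b_9 = -1·-35 + 2·48 + 2·-17 + -1·19 + 1·-4 = 74
b_10 = -1·74 + 2·-35 + 2·48 + -1·-17 + 1·19 = -12
b_11 = -1·-12 + 2·74 + 2·-35 + -1·48 + 1·-17 = 25
b_12 = -1·25 + 2·-12 + 2·74 + -1·-35 + 1·48 = 182
b_13 = -1·182 + 2·25 + 2·-12 + -1·74 + 1·-35 = -265
b_14 = -1·-265 + 2·182 + 2·25 + -1·-12 + 1·74 = 765
b_15 = -1·765 + 2·-265 + 2·182 + -1·25 + 1·-12 = -968
b_16 = -1·-968 + 2·765 + 2·-265 + -1·182 + 1·25 = 1811
b_17 = -1·1811 + 2·-968 + 2·765 + -1·-265 + 1·182 = -1770
b_18 = -1·-1770 + 2·1811 + 2·-968 + -1·765 + 1·-265 = 2426
b_19 = -1·2426 + 2·-1770 + 2·1811 + -1·-968 + 1·765 = -611
b_20 = -1·-611 + 2·2426 + 2·-1770 + -1·1811 + 1·-968 = -856
b_21 = -1·-856 + 2·-611 + 2·2426 + -1·-1770 + 1·1811 = 8067
b_22 = -1·8067 + 2·-856 + 2·-611 + -1·2426 + 1·-1770 = -15197

-15197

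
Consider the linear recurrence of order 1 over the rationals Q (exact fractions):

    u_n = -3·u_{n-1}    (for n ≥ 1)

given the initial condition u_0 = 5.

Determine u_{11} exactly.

-885735

u_1 = -3·5 = -15
u_2 = -3·-15 = 45
u_3 = -3·45 = -135
u_4 = -3·-135 = 405
u_5 = -3·405 = -1215
u_6 = -3·-1215 = 3645
u_7 = -3·3645 = -10935
u_8 = -3·-10935 = 32805
u_9 = -3·32805 = -98415
u_10 = -3·-98415 = 295245
u_11 = -3·295245 = -885735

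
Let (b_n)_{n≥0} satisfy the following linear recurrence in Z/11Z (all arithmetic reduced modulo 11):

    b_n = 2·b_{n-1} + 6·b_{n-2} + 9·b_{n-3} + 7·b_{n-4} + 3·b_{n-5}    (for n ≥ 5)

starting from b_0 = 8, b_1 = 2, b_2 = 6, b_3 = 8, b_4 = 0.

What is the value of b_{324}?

6

b_5 = 2·0 + 6·8 + 9·6 + 7·2 + 3·8 = 8
b_6 = 2·8 + 6·0 + 9·8 + 7·6 + 3·2 = 4
b_7 = 2·4 + 6·8 + 9·0 + 7·8 + 3·6 = 9
b_8 = 2·9 + 6·4 + 9·8 + 7·0 + 3·8 = 6
b_9 = 2·6 + 6·9 + 9·4 + 7·8 + 3·0 = 4
b_10 = 2·4 + 6·6 + 9·9 + 7·4 + 3·8 = 1
Continuing the recurrence:
  b_11 = 1;  b_12 = 3;  b_13 = 1;  b_14 = 4;  b_15 = 7;  b_16 = 5
  b_17 = 5;  b_18 = 2;  b_19 = 8;  b_20 = 8;  b_21 = 0;  b_22 = 6
  b_23 = 3;  b_24 = 1;  b_25 = 10;  b_26 = 7;  b_27 = 1;  b_28 = 7
  b_29 = 2;  b_30 = 2;  b_31 = 8;  b_32 = 10;  b_33 = 0;  b_34 = 9
  b_35 = 5;  b_36 = 4;  b_37 = 6;  b_38 = 1;  b_39 = 4;  b_40 = 1
  b_41 = 1;  b_42 = 3;  b_43 = 8;  b_44 = 7;  b_45 = 0;  b_46 = 6
  b_47 = 8;  b_48 = 4;  b_49 = 10;  b_50 = 4;  b_51 = 2;  b_52 = 5
  b_53 = 8;  b_54 = 1;  b_55 = 0;  b_56 = 9;  b_57 = 10;  b_58 = 6
  b_59 = 2;  b_60 = 6;  b_61 = 10;  b_62 = 3;  b_63 = 9;  b_64 = 9
  b_65 = 0;  b_66 = 10;  b_67 = 8;  b_68 = 1;  b_69 = 2;  b_70 = 9
  b_71 = 4;  b_72 = 1;  b_73 = 3;  b_74 = 7;  b_75 = 8;  b_76 = 5
  b_77 = 2;  b_78 = 10;  b_79 = 0;  b_80 = 5;  b_81 = 8;  b_82 = 1
  b_83 = 4;  b_84 = 0;  b_85 = 5;  b_86 = 0;  b_87 = 6;  b_88 = 3
  b_89 = 0;  b_90 = 10;  b_91 = 1;  b_92 = 2;  b_93 = 10;  b_94 = 1
  b_95 = 7;  b_96 = 6;  b_97 = 7;  b_98 = 7;  b_99 = 8;  b_100 = 8
  b_101 = 7;  b_102 = 6;  b_103 = 5;  b_104 = 2;  b_105 = 7;  b_106 = 2
  b_107 = 7;  b_108 = 8;  b_109 = 10;  b_110 = 1;  b_111 = 2;  b_112 = 1
  b_113 = 7;  b_114 = 9;  b_115 = 9;  b_116 = 5;  b_117 = 10;  b_118 = 6
  b_119 = 9;  b_120 = 8;  b_121 = 0;  b_122 = 3;  b_123 = 5;  b_124 = 1
  b_125 = 6;  b_126 = 7;  b_127 = 4;  b_128 = 5;  b_129 = 10;  b_130 = 10
  b_131 = 9;  b_132 = 6;  b_133 = 10;  b_134 = 6;  b_135 = 10;  b_136 = 6
  b_137 = 5;  b_138 = 10;  b_139 = 5;  b_140 = 0;  b_141 = 8;  b_142 = 3
  b_143 = 9;  b_144 = 2;  b_145 = 9;  b_146 = 2;  b_147 = 5;  b_148 = 1
  b_149 = 9;  b_150 = 0;  b_151 = 5;  b_152 = 3;  b_153 = 3;  b_154 = 8
  b_155 = 8;  b_156 = 6;  b_157 = 8;  b_158 = 2;  b_159 = 10;  b_160 = 5
  b_161 = 8;  b_162 = 9;  b_163 = 0;  b_164 = 4;  b_165 = 6;  b_166 = 2
  b_167 = 4;  b_168 = 3;  b_169 = 3;  b_170 = 4;  b_171 = 10;  b_172 = 5
  b_173 = 4;  b_174 = 0;  b_175 = 8;  b_176 = 7;  b_177 = 6;  b_178 = 6
  b_179 = 2;  b_180 = 2;  b_181 = 1;  b_182 = 4;  b_183 = 9;  b_184 = 5
  b_185 = 3;  b_186 = 5;  b_187 = 5;  b_188 = 8;  b_189 = 6;  b_190 = 6
  b_191 = 5;  b_192 = 6;  b_193 = 8;  b_194 = 3;  b_195 = 7;  b_196 = 7
  b_197 = 3;  b_198 = 2;  b_199 = 0;  b_200 = 10;  b_201 = 3;  b_202 = 1
  b_203 = 6;  b_204 = 5;  b_205 = 7;  b_206 = 4;  b_207 = 8;  b_208 = 2
  b_209 = 9;  b_210 = 8;  b_211 = 2;  b_212 = 6;  b_213 = 0;  b_214 = 5
  b_215 = 3;  b_216 = 7;  b_217 = 7;  b_218 = 8;  b_219 = 3;  b_220 = 10
  b_221 = 4;  b_222 = 7;  b_223 = 8;  b_224 = 8;  b_225 = 9;  b_226 = 1
  b_227 = 7;  b_228 = 5;  b_229 = 5;  b_230 = 5;  b_231 = 5;  b_232 = 9
  b_233 = 0;  b_234 = 6;  b_235 = 0;  b_236 = 4;  b_237 = 1;  b_238 = 2
  b_239 = 9;  b_240 = 1;  b_241 = 5;  b_242 = 4;  b_243 = 6;  b_244 = 5
  b_245 = 10;  b_246 = 4;  b_247 = 2;  b_248 = 6;  b_249 = 2;  b_250 = 6
  b_251 = 5;  b_252 = 2;  b_253 = 10;  b_254 = 4;  b_255 = 7;  b_256 = 3
  b_257 = 6;  b_258 = 8;  b_259 = 8;  b_260 = 6;  b_261 = 7;  b_262 = 9
  b_263 = 7;  b_264 = 10;  b_265 = 1;  b_266 = 0;  b_267 = 7;  b_268 = 4
  b_269 = 10;  b_270 = 0;  b_271 = 2;  b_272 = 0;  b_273 = 6;  b_274 = 5
  b_275 = 5;  b_276 = 1;  b_277 = 9;  b_278 = 1;  b_279 = 5;  b_280 = 9
  b_281 = 2;  b_282 = 5;  b_283 = 9;  b_284 = 1;  b_285 = 10;  b_286 = 5
  b_287 = 3;  b_288 = 6;  b_289 = 5;  b_290 = 6;  b_291 = 0;  b_292 = 0
  b_293 = 8;  b_294 = 7;  b_295 = 3;  b_296 = 10;  b_297 = 3;  b_298 = 1
  b_299 = 9;  b_300 = 9;  b_301 = 0;  b_302 = 8;  b_303 = 9;  b_304 = 2
  b_305 = 3;  b_306 = 1;  b_307 = 4;  b_308 = 5;  b_309 = 4;  b_310 = 2
  b_311 = 5;  b_312 = 6;  b_313 = 4;  b_314 = 5;  b_315 = 8;  b_316 = 7
  b_317 = 10;  b_318 = 5;  b_319 = 6;  b_320 = 7;  b_321 = 10;  b_322 = 5
b_323 = 2·5 + 6·10 + 9·7 + 7·6 + 3·5 = 3
b_324 = 2·3 + 6·5 + 9·10 + 7·7 + 3·6 = 6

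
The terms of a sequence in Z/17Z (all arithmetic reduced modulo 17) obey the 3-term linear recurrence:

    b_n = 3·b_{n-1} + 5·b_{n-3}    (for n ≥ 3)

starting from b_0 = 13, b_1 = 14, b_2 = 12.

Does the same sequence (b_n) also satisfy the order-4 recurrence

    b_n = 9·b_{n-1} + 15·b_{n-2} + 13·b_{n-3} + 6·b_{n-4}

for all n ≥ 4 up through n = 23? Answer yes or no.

no

Terms b_0..b_23: 13, 14, 12, 16, 16, 6, 13, 0, 13, 2, 6, 15, 4, 8, 14, 11, 5, 0, 4, 3, 9, 13, 3, 3
n=4: candidate gives 6, actual b_4 = 16 ✗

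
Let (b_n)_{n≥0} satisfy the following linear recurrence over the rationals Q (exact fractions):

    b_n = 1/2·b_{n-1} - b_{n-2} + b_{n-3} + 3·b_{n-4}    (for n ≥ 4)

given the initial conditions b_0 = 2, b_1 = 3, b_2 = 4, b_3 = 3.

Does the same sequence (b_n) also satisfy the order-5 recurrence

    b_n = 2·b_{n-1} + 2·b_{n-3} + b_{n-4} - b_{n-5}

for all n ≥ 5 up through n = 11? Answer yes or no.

no

Terms b_0..b_11: 2, 3, 4, 3, 13/2, 53/4, 121/8, 157/16, 721/32, 3605/64, 7785/128, 6669/256
n=5: candidate gives 22, actual b_5 = 53/4 ✗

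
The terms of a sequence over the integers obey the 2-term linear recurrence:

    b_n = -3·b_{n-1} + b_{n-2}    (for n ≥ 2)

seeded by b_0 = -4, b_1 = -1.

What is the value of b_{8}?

-829

b_2 = -3·-1 + 1·-4 = -1
b_3 = -3·-1 + 1·-1 = 2
b_4 = -3·2 + 1·-1 = -7
b_5 = -3·-7 + 1·2 = 23
b_6 = -3·23 + 1·-7 = -76
b_7 = -3·-76 + 1·23 = 251
b_8 = -3·251 + 1·-76 = -829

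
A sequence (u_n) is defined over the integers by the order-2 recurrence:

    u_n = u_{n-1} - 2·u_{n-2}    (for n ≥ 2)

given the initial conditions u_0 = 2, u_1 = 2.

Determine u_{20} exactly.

u_2 = 1·2 + -2·2 = -2
u_3 = 1·-2 + -2·2 = -6
u_4 = 1·-6 + -2·-2 = -2
u_5 = 1·-2 + -2·-6 = 10
u_6 = 1·10 + -2·-2 = 14
u_7 = 1·14 + -2·10 = -6
u_8 = 1·-6 + -2·14 = -34
u_9 = 1·-34 + -2·-6 = -22
u_10 = 1·-22 + -2·-34 = 46
u_11 = 1·46 + -2·-22 = 90
u_12 = 1·90 + -2·46 = -2
u_13 = 1·-2 + -2·90 = -182
u_14 = 1·-182 + -2·-2 = -178
u_15 = 1·-178 + -2·-182 = 186
u_16 = 1·186 + -2·-178 = 542
u_17 = 1·542 + -2·186 = 170
u_18 = 1·170 + -2·542 = -914
u_19 = 1·-914 + -2·170 = -1254
u_20 = 1·-1254 + -2·-914 = 574

574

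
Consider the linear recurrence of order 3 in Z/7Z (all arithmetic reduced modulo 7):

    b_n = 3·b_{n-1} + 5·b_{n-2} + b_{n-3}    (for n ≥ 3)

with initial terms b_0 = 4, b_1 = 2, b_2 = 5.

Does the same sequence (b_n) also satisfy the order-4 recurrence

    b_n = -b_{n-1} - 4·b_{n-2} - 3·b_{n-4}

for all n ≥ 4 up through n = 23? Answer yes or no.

Terms b_0..b_23: 4, 2, 5, 1, 2, 2, 3, 0, 3, 5, 2, 6, 5, 5, 4, 0, 4, 2, 5, 1, 2, 2, 3, 0
n=4: candidate gives 2, actual b_4 = 2 ✓
n=5: candidate gives 2, actual b_5 = 2 ✓
n=6: candidate gives 3, actual b_6 = 3 ✓
n=7: candidate gives 0, actual b_7 = 0 ✓
n=8: candidate gives 3, actual b_8 = 3 ✓
n=9: candidate gives 5, actual b_9 = 5 ✓
n=10: candidate gives 2, actual b_10 = 2 ✓
n=11: candidate gives 6, actual b_11 = 6 ✓
n=12: candidate gives 5, actual b_12 = 5 ✓
n=13: candidate gives 5, actual b_13 = 5 ✓
n=14: candidate gives 4, actual b_14 = 4 ✓
n=15: candidate gives 0, actual b_15 = 0 ✓
n=16: candidate gives 4, actual b_16 = 4 ✓
n=17: candidate gives 2, actual b_17 = 2 ✓
n=18: candidate gives 5, actual b_18 = 5 ✓
n=19: candidate gives 1, actual b_19 = 1 ✓
n=20: candidate gives 2, actual b_20 = 2 ✓
n=21: candidate gives 2, actual b_21 = 2 ✓
n=22: candidate gives 3, actual b_22 = 3 ✓
n=23: candidate gives 0, actual b_23 = 0 ✓

yes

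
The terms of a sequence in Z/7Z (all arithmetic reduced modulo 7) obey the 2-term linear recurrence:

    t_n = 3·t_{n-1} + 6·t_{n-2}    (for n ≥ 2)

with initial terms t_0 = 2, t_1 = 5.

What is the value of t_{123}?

t_2 = 3·5 + 6·2 = 6
t_3 = 3·6 + 6·5 = 6
t_4 = 3·6 + 6·6 = 5
t_5 = 3·5 + 6·6 = 2
t_6 = 3·2 + 6·5 = 1
t_7 = 3·1 + 6·2 = 1
t_8 = 3·1 + 6·1 = 2
t_9 = 3·2 + 6·1 = 5
(t_8, t_9) = (2, 5) = (t_0, t_1), so the sequence has period 8.
123 ≡ 3 (mod 8), hence t_123 = t_3 = 6.

6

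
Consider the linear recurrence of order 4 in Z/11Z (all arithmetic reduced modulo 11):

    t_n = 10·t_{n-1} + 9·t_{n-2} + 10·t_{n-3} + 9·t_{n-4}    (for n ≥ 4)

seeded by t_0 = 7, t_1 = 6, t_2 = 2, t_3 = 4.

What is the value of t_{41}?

7

t_4 = 10·4 + 9·2 + 10·6 + 9·7 = 5
t_5 = 10·5 + 9·4 + 10·2 + 9·6 = 6
t_6 = 10·6 + 9·5 + 10·4 + 9·2 = 9
t_7 = 10·9 + 9·6 + 10·5 + 9·4 = 10
t_8 = 10·10 + 9·9 + 10·6 + 9·5 = 0
t_9 = 10·0 + 9·10 + 10·9 + 9·6 = 3
t_10 = 10·3 + 9·0 + 10·10 + 9·9 = 2
t_11 = 10·2 + 9·3 + 10·0 + 9·10 = 5
t_12 = 10·5 + 9·2 + 10·3 + 9·0 = 10
t_13 = 10·10 + 9·5 + 10·2 + 9·3 = 5
t_14 = 10·5 + 9·10 + 10·5 + 9·2 = 10
t_15 = 10·10 + 9·5 + 10·10 + 9·5 = 4
t_16 = 10·4 + 9·10 + 10·5 + 9·10 = 6
t_17 = 10·6 + 9·4 + 10·10 + 9·5 = 10
t_18 = 10·10 + 9·6 + 10·4 + 9·10 = 9
t_19 = 10·9 + 9·10 + 10·6 + 9·4 = 1
t_20 = 10·1 + 9·9 + 10·10 + 9·6 = 3
t_21 = 10·3 + 9·1 + 10·9 + 9·10 = 10
t_22 = 10·10 + 9·3 + 10·1 + 9·9 = 9
t_23 = 10·9 + 9·10 + 10·3 + 9·1 = 10
t_24 = 10·10 + 9·9 + 10·10 + 9·3 = 0
t_25 = 10·0 + 9·10 + 10·9 + 9·10 = 6
t_26 = 10·6 + 9·0 + 10·10 + 9·9 = 10
t_27 = 10·10 + 9·6 + 10·0 + 9·10 = 2
t_28 = 10·2 + 9·10 + 10·6 + 9·0 = 5
t_29 = 10·5 + 9·2 + 10·10 + 9·6 = 2
t_30 = 10·2 + 9·5 + 10·2 + 9·10 = 10
t_31 = 10·10 + 9·2 + 10·5 + 9·2 = 10
t_32 = 10·10 + 9·10 + 10·2 + 9·5 = 2
t_33 = 10·2 + 9·10 + 10·10 + 9·2 = 8
t_34 = 10·8 + 9·2 + 10·10 + 9·10 = 2
t_35 = 10·2 + 9·8 + 10·2 + 9·10 = 4
t_36 = 10·4 + 9·2 + 10·8 + 9·2 = 2
t_37 = 10·2 + 9·4 + 10·2 + 9·8 = 5
t_38 = 10·5 + 9·2 + 10·4 + 9·2 = 5
t_39 = 10·5 + 9·5 + 10·2 + 9·4 = 8
t_40 = 10·8 + 9·5 + 10·5 + 9·2 = 6
t_41 = 10·6 + 9·8 + 10·5 + 9·5 = 7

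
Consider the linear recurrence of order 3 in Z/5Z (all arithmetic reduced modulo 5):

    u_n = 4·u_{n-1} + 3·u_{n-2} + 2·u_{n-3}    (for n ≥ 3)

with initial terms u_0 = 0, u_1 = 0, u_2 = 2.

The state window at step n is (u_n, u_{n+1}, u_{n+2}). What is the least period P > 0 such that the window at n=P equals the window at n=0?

n=0: window = (0, 0, 2)
n=1: window = (0, 2, 3)
n=2: window = (2, 3, 3)
n=3: window = (3, 3, 0)
n=4: window = (3, 0, 0)
n=5: window = (0, 0, 1)
n=6: window = (0, 1, 4)
n=7: window = (1, 4, 4)
n=8: window = (4, 4, 0)
n=9: window = (4, 0, 0)
n=10: window = (0, 0, 3)
n=11: window = (0, 3, 2)
n=12: window = (3, 2, 2)
n=13: window = (2, 2, 0)
n=14: window = (2, 0, 0)
n=15: window = (0, 0, 4)
n=16: window = (0, 4, 1)
n=17: window = (4, 1, 1)
n=18: window = (1, 1, 0)
n=19: window = (1, 0, 0)
n=20: window = (0, 0, 2)
window at n=20 equals window at n=0 → period = 20

20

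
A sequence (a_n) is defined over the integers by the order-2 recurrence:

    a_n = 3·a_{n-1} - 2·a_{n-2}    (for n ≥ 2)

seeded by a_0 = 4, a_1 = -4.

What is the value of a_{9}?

-4084

a_2 = 3·-4 + -2·4 = -20
a_3 = 3·-20 + -2·-4 = -52
a_4 = 3·-52 + -2·-20 = -116
a_5 = 3·-116 + -2·-52 = -244
a_6 = 3·-244 + -2·-116 = -500
a_7 = 3·-500 + -2·-244 = -1012
a_8 = 3·-1012 + -2·-500 = -2036
a_9 = 3·-2036 + -2·-1012 = -4084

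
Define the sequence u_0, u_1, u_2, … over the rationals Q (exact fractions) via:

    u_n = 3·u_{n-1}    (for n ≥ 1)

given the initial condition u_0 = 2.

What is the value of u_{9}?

39366

u_1 = 3·2 = 6
u_2 = 3·6 = 18
u_3 = 3·18 = 54
u_4 = 3·54 = 162
u_5 = 3·162 = 486
u_6 = 3·486 = 1458
u_7 = 3·1458 = 4374
u_8 = 3·4374 = 13122
u_9 = 3·13122 = 39366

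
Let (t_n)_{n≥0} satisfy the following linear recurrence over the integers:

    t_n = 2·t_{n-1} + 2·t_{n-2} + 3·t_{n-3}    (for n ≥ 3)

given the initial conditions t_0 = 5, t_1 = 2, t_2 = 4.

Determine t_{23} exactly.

79659612850

t_3 = 2·4 + 2·2 + 3·5 = 27
t_4 = 2·27 + 2·4 + 3·2 = 68
t_5 = 2·68 + 2·27 + 3·4 = 202
t_6 = 2·202 + 2·68 + 3·27 = 621
t_7 = 2·621 + 2·202 + 3·68 = 1850
t_8 = 2·1850 + 2·621 + 3·202 = 5548
t_9 = 2·5548 + 2·1850 + 3·621 = 16659
t_10 = 2·16659 + 2·5548 + 3·1850 = 49964
t_11 = 2·49964 + 2·16659 + 3·5548 = 149890
t_12 = 2·149890 + 2·49964 + 3·16659 = 449685
t_13 = 2·449685 + 2·149890 + 3·49964 = 1349042
t_14 = 2·1349042 + 2·449685 + 3·149890 = 4047124
t_15 = 2·4047124 + 2·1349042 + 3·449685 = 12141387
t_16 = 2·12141387 + 2·4047124 + 3·1349042 = 36424148
t_17 = 2·36424148 + 2·12141387 + 3·4047124 = 109272442
t_18 = 2·109272442 + 2·36424148 + 3·12141387 = 327817341
t_19 = 2·327817341 + 2·109272442 + 3·36424148 = 983452010
t_20 = 2·983452010 + 2·327817341 + 3·109272442 = 2950356028
t_21 = 2·2950356028 + 2·983452010 + 3·327817341 = 8851068099
t_22 = 2·8851068099 + 2·2950356028 + 3·983452010 = 26553204284
t_23 = 2·26553204284 + 2·8851068099 + 3·2950356028 = 79659612850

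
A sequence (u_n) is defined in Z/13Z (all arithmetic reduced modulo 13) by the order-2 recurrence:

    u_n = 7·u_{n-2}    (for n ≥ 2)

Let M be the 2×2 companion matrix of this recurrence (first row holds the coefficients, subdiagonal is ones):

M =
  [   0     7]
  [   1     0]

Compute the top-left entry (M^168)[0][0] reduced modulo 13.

(M^168)[0][0] is the top entry after applying M 168 times to the unit state (1, 0). Equivalently it is h_{169} for the auxiliary sequence (h_n) obeying the same recurrence with h_1 = 1 and h_i = 0 for 0 ≤ i < 1:
h_2 = 0·1 + 7·0 = 0
h_3 = 0·0 + 7·1 = 7
h_4 = 0·7 + 7·0 = 0
h_5 = 0·0 + 7·7 = 10
h_6 = 0·10 + 7·0 = 0
h_7 = 0·0 + 7·10 = 5
h_8 = 0·5 + 7·0 = 0
h_9 = 0·0 + 7·5 = 9
h_10 = 0·9 + 7·0 = 0
h_11 = 0·0 + 7·9 = 11
h_12 = 0·11 + 7·0 = 0
h_13 = 0·0 + 7·11 = 12
h_14 = 0·12 + 7·0 = 0
h_15 = 0·0 + 7·12 = 6
h_16 = 0·6 + 7·0 = 0
h_17 = 0·0 + 7·6 = 3
h_18 = 0·3 + 7·0 = 0
h_19 = 0·0 + 7·3 = 8
h_20 = 0·8 + 7·0 = 0
h_21 = 0·0 + 7·8 = 4
h_22 = 0·4 + 7·0 = 0
h_23 = 0·0 + 7·4 = 2
h_24 = 0·2 + 7·0 = 0
h_25 = 0·0 + 7·2 = 1
(h_24, h_25) = (0, 1) = (h_0, h_1), so the sequence has period 24.
169 ≡ 1 (mod 24), hence h_169 = h_1 = 1.

1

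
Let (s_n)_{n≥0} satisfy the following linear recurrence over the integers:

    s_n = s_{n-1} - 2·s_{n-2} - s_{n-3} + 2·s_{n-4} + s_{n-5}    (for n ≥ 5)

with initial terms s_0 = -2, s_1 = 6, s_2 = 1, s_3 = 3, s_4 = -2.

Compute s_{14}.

-761

s_5 = 1·-2 + -2·3 + -1·1 + 2·6 + 1·-2 = 1
s_6 = 1·1 + -2·-2 + -1·3 + 2·1 + 1·6 = 10
s_7 = 1·10 + -2·1 + -1·-2 + 2·3 + 1·1 = 17
s_8 = 1·17 + -2·10 + -1·1 + 2·-2 + 1·3 = -5
s_9 = 1·-5 + -2·17 + -1·10 + 2·1 + 1·-2 = -49
s_10 = 1·-49 + -2·-5 + -1·17 + 2·10 + 1·1 = -35
s_11 = 1·-35 + -2·-49 + -1·-5 + 2·17 + 1·10 = 112
s_12 = 1·112 + -2·-35 + -1·-49 + 2·-5 + 1·17 = 238
s_13 = 1·238 + -2·112 + -1·-35 + 2·-49 + 1·-5 = -54
s_14 = 1·-54 + -2·238 + -1·112 + 2·-35 + 1·-49 = -761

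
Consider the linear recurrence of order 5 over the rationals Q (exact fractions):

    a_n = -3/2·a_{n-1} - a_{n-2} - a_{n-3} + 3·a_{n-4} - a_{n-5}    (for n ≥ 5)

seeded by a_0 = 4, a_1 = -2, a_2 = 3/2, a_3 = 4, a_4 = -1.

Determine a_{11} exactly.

a_5 = -3/2·-1 + -1·4 + -1·3/2 + 3·-2 + -1·4 = -14
a_6 = -3/2·-14 + -1·-1 + -1·4 + 3·3/2 + -1·-2 = 49/2
a_7 = -3/2·49/2 + -1·-14 + -1·-1 + 3·4 + -1·3/2 = -45/4
a_8 = -3/2·-45/4 + -1·49/2 + -1·-14 + 3·-1 + -1·4 = -5/8
a_9 = -3/2·-5/8 + -1·-45/4 + -1·49/2 + 3·-14 + -1·-1 = -853/16
a_10 = -3/2·-853/16 + -1·-5/8 + -1·-45/4 + 3·49/2 + -1·-14 = 5739/32
a_11 = -3/2·5739/32 + -1·-853/16 + -1·-5/8 + 3·-45/4 + -1·49/2 = -17493/64

-17493/64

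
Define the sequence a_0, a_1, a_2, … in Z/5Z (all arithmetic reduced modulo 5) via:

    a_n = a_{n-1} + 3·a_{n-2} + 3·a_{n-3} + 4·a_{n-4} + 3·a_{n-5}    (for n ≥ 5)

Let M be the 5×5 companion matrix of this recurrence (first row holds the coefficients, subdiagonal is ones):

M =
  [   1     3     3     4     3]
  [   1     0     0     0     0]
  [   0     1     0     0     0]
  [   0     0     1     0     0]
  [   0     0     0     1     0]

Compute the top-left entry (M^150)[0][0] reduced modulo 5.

0

(M^150)[0][0] is the top entry after applying M 150 times to the unit state (1, 0, 0, 0, 0). Equivalently it is h_{154} for the auxiliary sequence (h_n) obeying the same recurrence with h_4 = 1 and h_i = 0 for 0 ≤ i < 4:
h_5 = 1·1 + 3·0 + 3·0 + 4·0 + 3·0 = 1
h_6 = 1·1 + 3·1 + 3·0 + 4·0 + 3·0 = 4
h_7 = 1·4 + 3·1 + 3·1 + 4·0 + 3·0 = 0
h_8 = 1·0 + 3·4 + 3·1 + 4·1 + 3·0 = 4
h_9 = 1·4 + 3·0 + 3·4 + 4·1 + 3·1 = 3
h_10 = 1·3 + 3·4 + 3·0 + 4·4 + 3·1 = 4
Continuing the recurrence:
  h_11 = 2;  h_12 = 4;  h_13 = 1;  h_14 = 4;  h_15 = 4;  h_16 = 1
  h_17 = 1;  h_18 = 0;  h_19 = 4;  h_20 = 3;  h_21 = 2;  h_22 = 1
  h_23 = 2;  h_24 = 0;  h_25 = 1;  h_26 = 2;  h_27 = 1;  h_28 = 1
  h_29 = 4;  h_30 = 1;  h_31 = 1;  h_32 = 3;  h_33 = 3;  h_34 = 1
  h_35 = 1;  h_36 = 3;  h_37 = 0;  h_38 = 0;  h_39 = 1;  h_40 = 1
  h_41 = 3;  h_42 = 4;  h_43 = 0;  h_44 = 3;  h_45 = 0;  h_46 = 4
  h_47 = 0;  h_48 = 4;  h_49 = 0;  h_50 = 3;  h_51 = 2;  h_52 = 2
  h_53 = 4;  h_54 = 3;  h_55 = 3;  h_56 = 3;  h_57 = 3;  h_58 = 0
  h_59 = 4;  h_60 = 4;  h_61 = 2;  h_62 = 0;  h_63 = 4;  h_64 = 3
  h_65 = 0;  h_66 = 2;  h_67 = 2;  h_68 = 2;  h_69 = 3;  h_70 = 3
  h_71 = 2;  h_72 = 4;  h_73 = 2;  h_74 = 1;  h_75 = 1;  h_76 = 2
  h_77 = 3;  h_78 = 2;  h_79 = 4;  h_80 = 0;  h_81 = 1;  h_82 = 0
  h_83 = 0;  h_84 = 0;  h_85 = 4;  h_86 = 2;  h_87 = 4;  h_88 = 2
  h_89 = 1;  h_90 = 4;  h_91 = 0;  h_92 = 0;  h_93 = 2;  h_94 = 1
  h_95 = 4;  h_96 = 3;  h_97 = 1;  h_98 = 2;  h_99 = 3;  h_100 = 1
  h_101 = 4;  h_102 = 2;  h_103 = 0;  h_104 = 1;  h_105 = 1;  h_106 = 4
  h_107 = 1;  h_108 = 0;  h_109 = 2;  h_110 = 4;  h_111 = 1;  h_112 = 2
  h_113 = 0;  h_114 = 1;  h_115 = 3;  h_116 = 2;  h_117 = 0;  h_118 = 4
  h_119 = 0;  h_120 = 4;  h_121 = 2;  h_122 = 0;  h_123 = 0;  h_124 = 2
  h_125 = 2;  h_126 = 4;  h_127 = 1;  h_128 = 2;  h_129 = 1;  h_130 = 2
  h_131 = 2;  h_132 = 2;  h_133 = 4;  h_134 = 2;  h_135 = 4;  h_136 = 1
  h_137 = 1;  h_138 = 1;  h_139 = 4;  h_140 = 1;  h_141 = 3;  h_142 = 0
  h_143 = 1;  h_144 = 1;  h_145 = 4;  h_146 = 4;  h_147 = 3;  h_148 = 4
  h_149 = 4;  h_150 = 3;  h_151 = 1;  h_152 = 2
h_153 = 1·2 + 3·1 + 3·3 + 4·4 + 3·4 = 2
h_154 = 1·2 + 3·2 + 3·1 + 4·3 + 3·4 = 0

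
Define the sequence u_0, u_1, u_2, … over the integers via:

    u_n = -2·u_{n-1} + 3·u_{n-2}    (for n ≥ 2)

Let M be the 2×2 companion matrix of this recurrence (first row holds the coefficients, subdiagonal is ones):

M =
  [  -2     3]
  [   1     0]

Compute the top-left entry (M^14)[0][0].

(M^14)[0][0] is the top entry after applying M 14 times to the unit state (1, 0). Equivalently it is h_{15} for the auxiliary sequence (h_n) obeying the same recurrence with h_1 = 1 and h_i = 0 for 0 ≤ i < 1:
h_2 = -2·1 + 3·0 = -2
h_3 = -2·-2 + 3·1 = 7
h_4 = -2·7 + 3·-2 = -20
h_5 = -2·-20 + 3·7 = 61
h_6 = -2·61 + 3·-20 = -182
h_7 = -2·-182 + 3·61 = 547
h_8 = -2·547 + 3·-182 = -1640
h_9 = -2·-1640 + 3·547 = 4921
h_10 = -2·4921 + 3·-1640 = -14762
h_11 = -2·-14762 + 3·4921 = 44287
h_12 = -2·44287 + 3·-14762 = -132860
h_13 = -2·-132860 + 3·44287 = 398581
h_14 = -2·398581 + 3·-132860 = -1195742
h_15 = -2·-1195742 + 3·398581 = 3587227

3587227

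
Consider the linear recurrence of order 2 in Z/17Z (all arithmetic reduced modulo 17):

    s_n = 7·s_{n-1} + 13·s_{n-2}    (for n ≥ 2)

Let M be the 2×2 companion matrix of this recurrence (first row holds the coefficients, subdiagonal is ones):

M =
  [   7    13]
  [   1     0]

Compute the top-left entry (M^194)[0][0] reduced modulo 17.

11

(M^194)[0][0] is the top entry after applying M 194 times to the unit state (1, 0). Equivalently it is h_{195} for the auxiliary sequence (h_n) obeying the same recurrence with h_1 = 1 and h_i = 0 for 0 ≤ i < 1:
h_2 = 7·1 + 13·0 = 7
h_3 = 7·7 + 13·1 = 11
h_4 = 7·11 + 13·7 = 15
h_5 = 7·15 + 13·11 = 10
h_6 = 7·10 + 13·15 = 10
h_7 = 7·10 + 13·10 = 13
h_8 = 7·13 + 13·10 = 0
h_9 = 7·0 + 13·13 = 16
h_10 = 7·16 + 13·0 = 10
h_11 = 7·10 + 13·16 = 6
h_12 = 7·6 + 13·10 = 2
h_13 = 7·2 + 13·6 = 7
h_14 = 7·7 + 13·2 = 7
h_15 = 7·7 + 13·7 = 4
h_16 = 7·4 + 13·7 = 0
h_17 = 7·0 + 13·4 = 1
(h_16, h_17) = (0, 1) = (h_0, h_1), so the sequence has period 16.
195 ≡ 3 (mod 16), hence h_195 = h_3 = 11.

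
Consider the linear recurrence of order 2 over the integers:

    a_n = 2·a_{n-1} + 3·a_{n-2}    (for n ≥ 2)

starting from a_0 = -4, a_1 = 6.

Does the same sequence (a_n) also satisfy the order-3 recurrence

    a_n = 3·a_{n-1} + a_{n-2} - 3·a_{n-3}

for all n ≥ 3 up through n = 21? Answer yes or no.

yes

Terms a_0..a_21: -4, 6, 0, 18, 36, 126, 360, 1098, 3276, 9846, 29520, 88578, 265716, 797166, 2391480, 7174458, 21523356, 64570086, 193710240, 581130738, 1743392196, 5230176606
n=3: candidate gives 18, actual a_3 = 18 ✓
n=4: candidate gives 36, actual a_4 = 36 ✓
n=5: candidate gives 126, actual a_5 = 126 ✓
n=6: candidate gives 360, actual a_6 = 360 ✓
n=7: candidate gives 1098, actual a_7 = 1098 ✓
n=8: candidate gives 3276, actual a_8 = 3276 ✓
n=9: candidate gives 9846, actual a_9 = 9846 ✓
n=10: candidate gives 29520, actual a_10 = 29520 ✓
n=11: candidate gives 88578, actual a_11 = 88578 ✓
n=12: candidate gives 265716, actual a_12 = 265716 ✓
n=13: candidate gives 797166, actual a_13 = 797166 ✓
n=14: candidate gives 2391480, actual a_14 = 2391480 ✓
n=15: candidate gives 7174458, actual a_15 = 7174458 ✓
n=16: candidate gives 21523356, actual a_16 = 21523356 ✓
n=17: candidate gives 64570086, actual a_17 = 64570086 ✓
n=18: candidate gives 193710240, actual a_18 = 193710240 ✓
n=19: candidate gives 581130738, actual a_19 = 581130738 ✓
n=20: candidate gives 1743392196, actual a_20 = 1743392196 ✓
n=21: candidate gives 5230176606, actual a_21 = 5230176606 ✓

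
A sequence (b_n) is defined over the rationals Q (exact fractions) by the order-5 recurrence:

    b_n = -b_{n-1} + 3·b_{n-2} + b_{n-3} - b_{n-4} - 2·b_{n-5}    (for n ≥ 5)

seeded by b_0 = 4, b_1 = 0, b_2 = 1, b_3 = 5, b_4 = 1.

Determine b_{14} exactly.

b_5 = -1·1 + 3·5 + 1·1 + -1·0 + -2·4 = 7
b_6 = -1·7 + 3·1 + 1·5 + -1·1 + -2·0 = 0
b_7 = -1·0 + 3·7 + 1·1 + -1·5 + -2·1 = 15
b_8 = -1·15 + 3·0 + 1·7 + -1·1 + -2·5 = -19
b_9 = -1·-19 + 3·15 + 1·0 + -1·7 + -2·1 = 55
b_10 = -1·55 + 3·-19 + 1·15 + -1·0 + -2·7 = -111
b_11 = -1·-111 + 3·55 + 1·-19 + -1·15 + -2·0 = 242
b_12 = -1·242 + 3·-111 + 1·55 + -1·-19 + -2·15 = -531
b_13 = -1·-531 + 3·242 + 1·-111 + -1·55 + -2·-19 = 1129
b_14 = -1·1129 + 3·-531 + 1·242 + -1·-111 + -2·55 = -2479

-2479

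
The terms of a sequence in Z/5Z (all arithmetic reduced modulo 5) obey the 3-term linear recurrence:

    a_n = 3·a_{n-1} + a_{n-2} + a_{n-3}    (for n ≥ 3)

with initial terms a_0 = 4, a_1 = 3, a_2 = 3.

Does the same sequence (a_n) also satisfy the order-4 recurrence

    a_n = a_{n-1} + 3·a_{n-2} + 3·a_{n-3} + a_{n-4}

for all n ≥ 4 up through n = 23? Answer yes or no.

no

Terms a_0..a_23: 4, 3, 3, 1, 4, 1, 3, 4, 1, 0, 0, 1, 3, 0, 4, 0, 4, 1, 2, 1, 1, 1, 0, 2
n=4: candidate gives 3, actual a_4 = 4 ✗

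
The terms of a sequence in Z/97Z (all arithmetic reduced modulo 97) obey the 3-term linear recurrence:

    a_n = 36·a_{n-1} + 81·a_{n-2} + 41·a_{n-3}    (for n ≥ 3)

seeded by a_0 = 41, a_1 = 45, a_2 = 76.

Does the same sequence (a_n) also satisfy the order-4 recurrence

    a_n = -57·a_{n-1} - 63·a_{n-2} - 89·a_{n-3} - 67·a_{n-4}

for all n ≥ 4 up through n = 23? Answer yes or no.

yes

Terms a_0..a_23: 41, 45, 76, 11, 55, 70, 54, 72, 39, 41, 21, 50, 41, 82, 78, 73, 86, 82, 10, 52, 30, 76, 23, 66
n=4: candidate gives 55, actual a_4 = 55 ✓
n=5: candidate gives 70, actual a_5 = 70 ✓
n=6: candidate gives 54, actual a_6 = 54 ✓
n=7: candidate gives 72, actual a_7 = 72 ✓
n=8: candidate gives 39, actual a_8 = 39 ✓
n=9: candidate gives 41, actual a_9 = 41 ✓
n=10: candidate gives 21, actual a_10 = 21 ✓
n=11: candidate gives 50, actual a_11 = 50 ✓
n=12: candidate gives 41, actual a_12 = 41 ✓
n=13: candidate gives 82, actual a_13 = 82 ✓
n=14: candidate gives 78, actual a_14 = 78 ✓
n=15: candidate gives 73, actual a_15 = 73 ✓
n=16: candidate gives 86, actual a_16 = 86 ✓
n=17: candidate gives 82, actual a_17 = 82 ✓
n=18: candidate gives 10, actual a_18 = 10 ✓
n=19: candidate gives 52, actual a_19 = 52 ✓
n=20: candidate gives 30, actual a_20 = 30 ✓
n=21: candidate gives 76, actual a_21 = 76 ✓
n=22: candidate gives 23, actual a_22 = 23 ✓
n=23: candidate gives 66, actual a_23 = 66 ✓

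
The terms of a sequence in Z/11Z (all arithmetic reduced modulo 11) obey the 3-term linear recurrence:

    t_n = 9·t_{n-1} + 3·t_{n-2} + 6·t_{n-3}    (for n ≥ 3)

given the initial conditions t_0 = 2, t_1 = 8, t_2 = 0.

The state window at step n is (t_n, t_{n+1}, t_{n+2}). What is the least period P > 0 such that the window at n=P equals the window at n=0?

5

n=0: window = (2, 8, 0)
n=1: window = (8, 0, 3)
n=2: window = (0, 3, 9)
n=3: window = (3, 9, 2)
n=4: window = (9, 2, 8)
n=5: window = (2, 8, 0)
window at n=5 equals window at n=0 → period = 5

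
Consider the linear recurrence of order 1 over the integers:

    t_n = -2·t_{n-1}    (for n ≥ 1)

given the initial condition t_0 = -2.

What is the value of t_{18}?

t_1 = -2·-2 = 4
t_2 = -2·4 = -8
t_3 = -2·-8 = 16
t_4 = -2·16 = -32
t_5 = -2·-32 = 64
t_6 = -2·64 = -128
t_7 = -2·-128 = 256
t_8 = -2·256 = -512
t_9 = -2·-512 = 1024
t_10 = -2·1024 = -2048
t_11 = -2·-2048 = 4096
t_12 = -2·4096 = -8192
t_13 = -2·-8192 = 16384
t_14 = -2·16384 = -32768
t_15 = -2·-32768 = 65536
t_16 = -2·65536 = -131072
t_17 = -2·-131072 = 262144
t_18 = -2·262144 = -524288

-524288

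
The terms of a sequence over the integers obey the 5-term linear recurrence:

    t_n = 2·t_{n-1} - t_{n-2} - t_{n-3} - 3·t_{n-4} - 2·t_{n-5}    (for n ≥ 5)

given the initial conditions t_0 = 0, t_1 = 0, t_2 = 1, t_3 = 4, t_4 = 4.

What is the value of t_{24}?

t_5 = 2·4 + -1·4 + -1·1 + -3·0 + -2·0 = 3
t_6 = 2·3 + -1·4 + -1·4 + -3·1 + -2·0 = -5
t_7 = 2·-5 + -1·3 + -1·4 + -3·4 + -2·1 = -31
t_8 = 2·-31 + -1·-5 + -1·3 + -3·4 + -2·4 = -80
t_9 = 2·-80 + -1·-31 + -1·-5 + -3·3 + -2·4 = -141
t_10 = 2·-141 + -1·-80 + -1·-31 + -3·-5 + -2·3 = -162
t_11 = 2·-162 + -1·-141 + -1·-80 + -3·-31 + -2·-5 = 0
t_12 = 2·0 + -1·-162 + -1·-141 + -3·-80 + -2·-31 = 605
t_13 = 2·605 + -1·0 + -1·-162 + -3·-141 + -2·-80 = 1955
t_14 = 2·1955 + -1·605 + -1·0 + -3·-162 + -2·-141 = 4073
t_15 = 2·4073 + -1·1955 + -1·605 + -3·0 + -2·-162 = 5910
t_16 = 2·5910 + -1·4073 + -1·1955 + -3·605 + -2·0 = 3977
t_17 = 2·3977 + -1·5910 + -1·4073 + -3·1955 + -2·605 = -9104
t_18 = 2·-9104 + -1·3977 + -1·5910 + -3·4073 + -2·1955 = -44224
t_19 = 2·-44224 + -1·-9104 + -1·3977 + -3·5910 + -2·4073 = -109197
t_20 = 2·-109197 + -1·-44224 + -1·-9104 + -3·3977 + -2·5910 = -188817
t_21 = 2·-188817 + -1·-109197 + -1·-44224 + -3·-9104 + -2·3977 = -204855
t_22 = 2·-204855 + -1·-188817 + -1·-109197 + -3·-44224 + -2·-9104 = 39184
t_23 = 2·39184 + -1·-204855 + -1·-188817 + -3·-109197 + -2·-44224 = 888079
t_24 = 2·888079 + -1·39184 + -1·-204855 + -3·-188817 + -2·-109197 = 2726674

2726674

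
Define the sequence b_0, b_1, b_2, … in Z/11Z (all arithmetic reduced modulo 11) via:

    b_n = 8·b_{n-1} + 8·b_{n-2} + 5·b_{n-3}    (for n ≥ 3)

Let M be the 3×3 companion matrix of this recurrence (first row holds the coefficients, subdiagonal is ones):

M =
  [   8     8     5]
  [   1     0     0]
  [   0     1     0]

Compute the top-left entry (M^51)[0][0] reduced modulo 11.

(M^51)[0][0] is the top entry after applying M 51 times to the unit state (1, 0, 0). Equivalently it is h_{53} for the auxiliary sequence (h_n) obeying the same recurrence with h_2 = 1 and h_i = 0 for 0 ≤ i < 2:
h_3 = 8·1 + 8·0 + 5·0 = 8
h_4 = 8·8 + 8·1 + 5·0 = 6
h_5 = 8·6 + 8·8 + 5·1 = 7
h_6 = 8·7 + 8·6 + 5·8 = 1
h_7 = 8·1 + 8·7 + 5·6 = 6
h_8 = 8·6 + 8·1 + 5·7 = 3
h_9 = 8·3 + 8·6 + 5·1 = 0
h_10 = 8·0 + 8·3 + 5·6 = 10
h_11 = 8·10 + 8·0 + 5·3 = 7
h_12 = 8·7 + 8·10 + 5·0 = 4
h_13 = 8·4 + 8·7 + 5·10 = 6
h_14 = 8·6 + 8·4 + 5·7 = 5
h_15 = 8·5 + 8·6 + 5·4 = 9
h_16 = 8·9 + 8·5 + 5·6 = 10
h_17 = 8·10 + 8·9 + 5·5 = 1
h_18 = 8·1 + 8·10 + 5·9 = 1
h_19 = 8·1 + 8·1 + 5·10 = 0
h_20 = 8·0 + 8·1 + 5·1 = 2
h_21 = 8·2 + 8·0 + 5·1 = 10
h_22 = 8·10 + 8·2 + 5·0 = 8
h_23 = 8·8 + 8·10 + 5·2 = 0
h_24 = 8·0 + 8·8 + 5·10 = 4
h_25 = 8·4 + 8·0 + 5·8 = 6
h_26 = 8·6 + 8·4 + 5·0 = 3
h_27 = 8·3 + 8·6 + 5·4 = 4
h_28 = 8·4 + 8·3 + 5·6 = 9
h_29 = 8·9 + 8·4 + 5·3 = 9
h_30 = 8·9 + 8·9 + 5·4 = 10
h_31 = 8·10 + 8·9 + 5·9 = 10
h_32 = 8·10 + 8·10 + 5·9 = 7
h_33 = 8·7 + 8·10 + 5·10 = 10
h_34 = 8·10 + 8·7 + 5·10 = 10
h_35 = 8·10 + 8·10 + 5·7 = 8
h_36 = 8·8 + 8·10 + 5·10 = 7
h_37 = 8·7 + 8·8 + 5·10 = 5
h_38 = 8·5 + 8·7 + 5·8 = 4
h_39 = 8·4 + 8·5 + 5·7 = 8
h_40 = 8·8 + 8·4 + 5·5 = 0
h_41 = 8·0 + 8·8 + 5·4 = 7
h_42 = 8·7 + 8·0 + 5·8 = 8
h_43 = 8·8 + 8·7 + 5·0 = 10
h_44 = 8·10 + 8·8 + 5·7 = 3
h_45 = 8·3 + 8·10 + 5·8 = 1
h_46 = 8·1 + 8·3 + 5·10 = 5
h_47 = 8·5 + 8·1 + 5·3 = 8
h_48 = 8·8 + 8·5 + 5·1 = 10
h_49 = 8·10 + 8·8 + 5·5 = 4
h_50 = 8·4 + 8·10 + 5·8 = 9
h_51 = 8·9 + 8·4 + 5·10 = 0
h_52 = 8·0 + 8·9 + 5·4 = 4
h_53 = 8·4 + 8·0 + 5·9 = 0

0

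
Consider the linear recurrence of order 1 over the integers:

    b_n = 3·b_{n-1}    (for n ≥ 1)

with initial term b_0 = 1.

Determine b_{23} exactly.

94143178827

b_1 = 3·1 = 3
b_2 = 3·3 = 9
b_3 = 3·9 = 27
b_4 = 3·27 = 81
b_5 = 3·81 = 243
b_6 = 3·243 = 729
b_7 = 3·729 = 2187
b_8 = 3·2187 = 6561
b_9 = 3·6561 = 19683
b_10 = 3·19683 = 59049
b_11 = 3·59049 = 177147
b_12 = 3·177147 = 531441
b_13 = 3·531441 = 1594323
b_14 = 3·1594323 = 4782969
b_15 = 3·4782969 = 14348907
b_16 = 3·14348907 = 43046721
b_17 = 3·43046721 = 129140163
b_18 = 3·129140163 = 387420489
b_19 = 3·387420489 = 1162261467
b_20 = 3·1162261467 = 3486784401
b_21 = 3·3486784401 = 10460353203
b_22 = 3·10460353203 = 31381059609
b_23 = 3·31381059609 = 94143178827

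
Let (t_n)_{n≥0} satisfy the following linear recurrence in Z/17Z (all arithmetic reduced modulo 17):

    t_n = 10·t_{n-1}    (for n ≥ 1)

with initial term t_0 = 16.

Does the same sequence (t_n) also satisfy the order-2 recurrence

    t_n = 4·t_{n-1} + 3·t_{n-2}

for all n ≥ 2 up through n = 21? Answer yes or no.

Terms t_0..t_21: 16, 7, 2, 3, 13, 11, 8, 12, 1, 10, 15, 14, 4, 6, 9, 5, 16, 7, 2, 3, 13, 11
n=2: candidate gives 8, actual t_2 = 2 ✗

no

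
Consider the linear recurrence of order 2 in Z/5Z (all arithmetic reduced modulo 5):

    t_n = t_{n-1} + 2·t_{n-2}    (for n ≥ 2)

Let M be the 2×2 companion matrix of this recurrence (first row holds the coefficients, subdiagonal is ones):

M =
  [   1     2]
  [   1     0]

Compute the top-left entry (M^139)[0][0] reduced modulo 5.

(M^139)[0][0] is the top entry after applying M 139 times to the unit state (1, 0). Equivalently it is h_{140} for the auxiliary sequence (h_n) obeying the same recurrence with h_1 = 1 and h_i = 0 for 0 ≤ i < 1:
h_2 = 1·1 + 2·0 = 1
h_3 = 1·1 + 2·1 = 3
h_4 = 1·3 + 2·1 = 0
h_5 = 1·0 + 2·3 = 1
(h_4, h_5) = (0, 1) = (h_0, h_1), so the sequence has period 4.
140 ≡ 0 (mod 4), hence h_140 = h_0 = 0.

0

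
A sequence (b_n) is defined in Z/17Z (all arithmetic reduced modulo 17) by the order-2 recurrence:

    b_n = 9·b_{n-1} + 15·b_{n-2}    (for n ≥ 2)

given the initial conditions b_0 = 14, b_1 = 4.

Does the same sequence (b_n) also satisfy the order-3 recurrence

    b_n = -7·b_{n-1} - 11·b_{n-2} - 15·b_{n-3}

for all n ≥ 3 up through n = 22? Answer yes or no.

yes

Terms b_0..b_22: 14, 4, 8, 13, 16, 16, 10, 7, 9, 16, 7, 14, 10, 11, 11, 9, 8, 3, 11, 8, 16, 9, 15
n=3: candidate gives 13, actual b_3 = 13 ✓
n=4: candidate gives 16, actual b_4 = 16 ✓
n=5: candidate gives 16, actual b_5 = 16 ✓
n=6: candidate gives 10, actual b_6 = 10 ✓
n=7: candidate gives 7, actual b_7 = 7 ✓
n=8: candidate gives 9, actual b_8 = 9 ✓
n=9: candidate gives 16, actual b_9 = 16 ✓
n=10: candidate gives 7, actual b_10 = 7 ✓
n=11: candidate gives 14, actual b_11 = 14 ✓
n=12: candidate gives 10, actual b_12 = 10 ✓
n=13: candidate gives 11, actual b_13 = 11 ✓
n=14: candidate gives 11, actual b_14 = 11 ✓
n=15: candidate gives 9, actual b_15 = 9 ✓
n=16: candidate gives 8, actual b_16 = 8 ✓
n=17: candidate gives 3, actual b_17 = 3 ✓
n=18: candidate gives 11, actual b_18 = 11 ✓
n=19: candidate gives 8, actual b_19 = 8 ✓
n=20: candidate gives 16, actual b_20 = 16 ✓
n=21: candidate gives 9, actual b_21 = 9 ✓
n=22: candidate gives 15, actual b_22 = 15 ✓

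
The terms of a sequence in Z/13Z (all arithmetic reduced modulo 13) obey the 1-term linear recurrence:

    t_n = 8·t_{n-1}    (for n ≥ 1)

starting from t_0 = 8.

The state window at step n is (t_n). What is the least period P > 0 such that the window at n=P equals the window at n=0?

4

n=0: window = (8)
n=1: window = (12)
n=2: window = (5)
n=3: window = (1)
n=4: window = (8)
window at n=4 equals window at n=0 → period = 4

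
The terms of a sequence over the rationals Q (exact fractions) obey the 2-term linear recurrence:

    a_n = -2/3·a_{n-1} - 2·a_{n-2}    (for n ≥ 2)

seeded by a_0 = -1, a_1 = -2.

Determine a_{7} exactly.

-9536/729

a_2 = -2/3·-2 + -2·-1 = 10/3
a_3 = -2/3·10/3 + -2·-2 = 16/9
a_4 = -2/3·16/9 + -2·10/3 = -212/27
a_5 = -2/3·-212/27 + -2·16/9 = 136/81
a_6 = -2/3·136/81 + -2·-212/27 = 3544/243
a_7 = -2/3·3544/243 + -2·136/81 = -9536/729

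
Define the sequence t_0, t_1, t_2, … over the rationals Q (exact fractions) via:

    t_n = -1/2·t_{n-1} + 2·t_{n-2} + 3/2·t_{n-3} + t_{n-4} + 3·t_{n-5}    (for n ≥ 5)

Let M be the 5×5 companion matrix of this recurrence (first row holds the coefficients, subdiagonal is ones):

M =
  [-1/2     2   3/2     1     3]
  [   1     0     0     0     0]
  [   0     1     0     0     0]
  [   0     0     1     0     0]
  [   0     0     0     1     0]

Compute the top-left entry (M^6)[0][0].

569/64

(M^6)[0][0] is the top entry after applying M 6 times to the unit state (1, 0, 0, 0, 0). Equivalently it is h_{10} for the auxiliary sequence (h_n) obeying the same recurrence with h_4 = 1 and h_i = 0 for 0 ≤ i < 4:
h_5 = -1/2·1 + 2·0 + 3/2·0 + 1·0 + 3·0 = -1/2
h_6 = -1/2·-1/2 + 2·1 + 3/2·0 + 1·0 + 3·0 = 9/4
h_7 = -1/2·9/4 + 2·-1/2 + 3/2·1 + 1·0 + 3·0 = -5/8
h_8 = -1/2·-5/8 + 2·9/4 + 3/2·-1/2 + 1·1 + 3·0 = 81/16
h_9 = -1/2·81/16 + 2·-5/8 + 3/2·9/4 + 1·-1/2 + 3·1 = 67/32
h_10 = -1/2·67/32 + 2·81/16 + 3/2·-5/8 + 1·9/4 + 3·-1/2 = 569/64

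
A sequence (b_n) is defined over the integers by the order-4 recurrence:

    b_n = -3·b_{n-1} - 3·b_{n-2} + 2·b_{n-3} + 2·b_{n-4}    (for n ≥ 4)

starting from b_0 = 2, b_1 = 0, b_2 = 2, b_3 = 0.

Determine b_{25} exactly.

7179850

b_4 = -3·0 + -3·2 + 2·0 + 2·2 = -2
b_5 = -3·-2 + -3·0 + 2·2 + 2·0 = 10
b_6 = -3·10 + -3·-2 + 2·0 + 2·2 = -20
b_7 = -3·-20 + -3·10 + 2·-2 + 2·0 = 26
b_8 = -3·26 + -3·-20 + 2·10 + 2·-2 = -2
b_9 = -3·-2 + -3·26 + 2·-20 + 2·10 = -92
b_10 = -3·-92 + -3·-2 + 2·26 + 2·-20 = 294
b_11 = -3·294 + -3·-92 + 2·-2 + 2·26 = -558
b_12 = -3·-558 + -3·294 + 2·-92 + 2·-2 = 604
b_13 = -3·604 + -3·-558 + 2·294 + 2·-92 = 266
b_14 = -3·266 + -3·604 + 2·-558 + 2·294 = -3138
b_15 = -3·-3138 + -3·266 + 2·604 + 2·-558 = 8708
b_16 = -3·8708 + -3·-3138 + 2·266 + 2·604 = -14970
b_17 = -3·-14970 + -3·8708 + 2·-3138 + 2·266 = 13042
b_18 = -3·13042 + -3·-14970 + 2·8708 + 2·-3138 = 16924
b_19 = -3·16924 + -3·13042 + 2·-14970 + 2·8708 = -102422
b_20 = -3·-102422 + -3·16924 + 2·13042 + 2·-14970 = 252638
b_21 = -3·252638 + -3·-102422 + 2·16924 + 2·13042 = -390716
b_22 = -3·-390716 + -3·252638 + 2·-102422 + 2·16924 = 243238
b_23 = -3·243238 + -3·-390716 + 2·252638 + 2·-102422 = 742866
b_24 = -3·742866 + -3·243238 + 2·-390716 + 2·252638 = -3234468
b_25 = -3·-3234468 + -3·742866 + 2·243238 + 2·-390716 = 7179850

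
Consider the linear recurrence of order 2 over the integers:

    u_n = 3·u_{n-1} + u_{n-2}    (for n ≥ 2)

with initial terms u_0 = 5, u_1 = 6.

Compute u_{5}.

u_2 = 3·6 + 1·5 = 23
u_3 = 3·23 + 1·6 = 75
u_4 = 3·75 + 1·23 = 248
u_5 = 3·248 + 1·75 = 819

819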